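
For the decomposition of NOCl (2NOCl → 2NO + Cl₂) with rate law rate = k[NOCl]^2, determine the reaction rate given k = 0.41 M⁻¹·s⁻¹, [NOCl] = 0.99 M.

0.4018 M/s

Step 1: Identify the rate law: rate = k[NOCl]^2
Step 2: Substitute values: rate = 0.41 × (0.99)^2
Step 3: Calculate: rate = 0.41 × 0.9801 = 0.401841 M/s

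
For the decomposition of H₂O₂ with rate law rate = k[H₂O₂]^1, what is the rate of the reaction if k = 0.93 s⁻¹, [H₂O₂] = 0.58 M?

0.5394 M/s

Step 1: Identify the rate law: rate = k[H₂O₂]^1
Step 2: Substitute values: rate = 0.93 × (0.58)^1
Step 3: Calculate: rate = 0.93 × 0.58 = 0.5394 M/s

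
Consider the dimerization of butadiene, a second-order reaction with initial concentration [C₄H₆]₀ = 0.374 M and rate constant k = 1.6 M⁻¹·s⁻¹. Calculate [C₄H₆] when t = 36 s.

0.01659 M

Step 1: For a second-order reaction: 1/[C₄H₆] = 1/[C₄H₆]₀ + kt
Step 2: 1/[C₄H₆] = 1/0.374 + 1.6 × 36
Step 3: 1/[C₄H₆] = 2.674 + 57.6 = 60.27
Step 4: [C₄H₆] = 1/60.27 = 0.01659 M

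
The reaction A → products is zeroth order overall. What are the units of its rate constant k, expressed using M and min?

M·min⁻¹

Step 1: For overall order n, rate = k × (concentration)^n.
Step 2: Rate has units M·min⁻¹; concentration term has units M^0.
Step 3: k = rate / (concentration)^n, so units of k = M^(1-0)·min⁻¹ = M·min⁻¹.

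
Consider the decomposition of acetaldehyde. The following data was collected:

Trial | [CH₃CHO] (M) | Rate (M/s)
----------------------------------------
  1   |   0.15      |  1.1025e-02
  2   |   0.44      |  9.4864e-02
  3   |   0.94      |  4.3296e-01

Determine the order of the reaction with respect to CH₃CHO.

second order (2)

Step 1: Compare trials to find order n where rate₂/rate₁ = ([CH₃CHO]₂/[CH₃CHO]₁)^n
Step 2: rate₂/rate₁ = 9.4864e-02/1.1025e-02 = 8.604
Step 3: [CH₃CHO]₂/[CH₃CHO]₁ = 0.44/0.15 = 2.933
Step 4: n = ln(8.604)/ln(2.933) = 2.00 ≈ 2
Step 5: The reaction is second order in CH₃CHO.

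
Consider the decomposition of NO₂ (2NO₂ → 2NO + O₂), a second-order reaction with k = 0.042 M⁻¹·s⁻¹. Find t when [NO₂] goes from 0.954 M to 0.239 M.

74.66 s

Step 1: For second-order: t = (1/[NO₂] - 1/[NO₂]₀)/k
Step 2: t = (1/0.239 - 1/0.954)/0.042
Step 3: t = (4.184 - 1.048)/0.042
Step 4: t = 3.136/0.042 = 74.66 s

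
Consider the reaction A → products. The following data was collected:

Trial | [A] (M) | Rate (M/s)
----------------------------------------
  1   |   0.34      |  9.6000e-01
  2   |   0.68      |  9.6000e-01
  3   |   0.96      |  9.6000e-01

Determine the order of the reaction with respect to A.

zeroth order (0)

Step 1: Compare trials - when concentration changes, rate stays constant.
Step 2: rate₂/rate₁ = 9.6000e-01/9.6000e-01 = 1
Step 3: [A]₂/[A]₁ = 0.68/0.34 = 2
Step 4: Since rate ratio ≈ (conc ratio)^0, the reaction is zeroth order.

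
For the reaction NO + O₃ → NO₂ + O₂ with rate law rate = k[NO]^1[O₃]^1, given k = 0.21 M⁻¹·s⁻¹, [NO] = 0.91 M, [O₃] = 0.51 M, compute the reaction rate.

0.09746 M/s

Step 1: The rate law is rate = k[NO]^1[O₃]^1
Step 2: Substitute: rate = 0.21 × (0.91)^1 × (0.51)^1
Step 3: rate = 0.21 × 0.91 × 0.51 = 0.097461 M/s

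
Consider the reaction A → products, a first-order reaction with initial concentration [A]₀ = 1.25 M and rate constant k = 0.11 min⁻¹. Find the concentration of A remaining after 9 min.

0.4645 M

Step 1: For a first-order reaction: [A] = [A]₀ × e^(-kt)
Step 2: [A] = 1.25 × e^(-0.11 × 9)
Step 3: [A] = 1.25 × e^(-0.99)
Step 4: [A] = 1.25 × 0.371577 = 0.4645 M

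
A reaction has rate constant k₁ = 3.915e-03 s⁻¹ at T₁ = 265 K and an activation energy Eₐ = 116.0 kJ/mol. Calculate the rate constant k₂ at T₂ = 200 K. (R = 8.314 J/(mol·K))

1.450e-10 s⁻¹

Step 1: Use the two-temperature Arrhenius form: ln(k₂/k₁) = -Eₐ/R × (1/T₂ - 1/T₁)
Step 2: Convert Eₐ to J/mol: 116.0 kJ/mol = 116000 J/mol
Step 3: 1/T₂ - 1/T₁ = 1/200 - 1/265 = 1.226415e-03 K⁻¹
Step 4: ln(k₂/k₁) = -116000/8.314 × 1.226415e-03 = -17.11140
Step 5: k₂ = k₁ × exp(-17.11140) = 3.915e-03 × 3.70351e-08 = 1.450e-10 s⁻¹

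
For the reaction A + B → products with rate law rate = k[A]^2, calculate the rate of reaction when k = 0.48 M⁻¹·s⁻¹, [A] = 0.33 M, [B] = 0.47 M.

0.05227 M/s

Step 1: The rate law is rate = k[A]^2
Step 2: Note that the rate does not depend on [B] (zero order in B).
Step 3: rate = 0.48 × (0.33)^2 = 0.052272 M/s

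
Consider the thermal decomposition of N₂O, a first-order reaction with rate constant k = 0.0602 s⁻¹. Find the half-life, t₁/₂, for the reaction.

11.51 s

Step 1: For a first-order reaction, t₁/₂ = ln(2)/k
Step 2: t₁/₂ = ln(2)/0.0602
Step 3: t₁/₂ = 0.6931/0.0602 = 11.51 s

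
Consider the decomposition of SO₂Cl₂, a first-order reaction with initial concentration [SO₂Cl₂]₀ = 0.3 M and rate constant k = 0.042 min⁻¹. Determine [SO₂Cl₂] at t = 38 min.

0.06081 M

Step 1: For a first-order reaction: [SO₂Cl₂] = [SO₂Cl₂]₀ × e^(-kt)
Step 2: [SO₂Cl₂] = 0.3 × e^(-0.042 × 38)
Step 3: [SO₂Cl₂] = 0.3 × e^(-1.596)
Step 4: [SO₂Cl₂] = 0.3 × 0.202706 = 0.06081 M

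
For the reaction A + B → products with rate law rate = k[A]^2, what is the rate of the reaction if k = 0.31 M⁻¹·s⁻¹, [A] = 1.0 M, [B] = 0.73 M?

0.31 M/s

Step 1: The rate law is rate = k[A]^2
Step 2: Note that the rate does not depend on [B] (zero order in B).
Step 3: rate = 0.31 × (1.0)^2 = 0.31 M/s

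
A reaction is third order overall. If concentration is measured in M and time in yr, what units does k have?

M⁻²·yr⁻¹

Step 1: For overall order n, rate = k × (concentration)^n.
Step 2: Rate has units M·yr⁻¹; concentration term has units M^3.
Step 3: k = rate / (concentration)^n, so units of k = M^(1-3)·yr⁻¹ = M⁻²·yr⁻¹.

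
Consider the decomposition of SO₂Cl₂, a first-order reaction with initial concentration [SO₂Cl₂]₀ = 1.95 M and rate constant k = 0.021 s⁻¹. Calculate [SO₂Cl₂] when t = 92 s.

0.2825 M

Step 1: For a first-order reaction: [SO₂Cl₂] = [SO₂Cl₂]₀ × e^(-kt)
Step 2: [SO₂Cl₂] = 1.95 × e^(-0.021 × 92)
Step 3: [SO₂Cl₂] = 1.95 × e^(-1.932)
Step 4: [SO₂Cl₂] = 1.95 × 0.144858 = 0.2825 M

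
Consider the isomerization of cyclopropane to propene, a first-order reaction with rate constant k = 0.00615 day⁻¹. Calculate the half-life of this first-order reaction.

112.7 day

Step 1: For a first-order reaction, t₁/₂ = ln(2)/k
Step 2: t₁/₂ = ln(2)/0.00615
Step 3: t₁/₂ = 0.6931/0.00615 = 112.7 day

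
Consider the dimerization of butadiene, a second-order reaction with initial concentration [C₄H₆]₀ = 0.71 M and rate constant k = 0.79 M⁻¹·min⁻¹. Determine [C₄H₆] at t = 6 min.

0.1626 M

Step 1: For a second-order reaction: 1/[C₄H₆] = 1/[C₄H₆]₀ + kt
Step 2: 1/[C₄H₆] = 1/0.71 + 0.79 × 6
Step 3: 1/[C₄H₆] = 1.408 + 4.74 = 6.148
Step 4: [C₄H₆] = 1/6.148 = 0.1626 M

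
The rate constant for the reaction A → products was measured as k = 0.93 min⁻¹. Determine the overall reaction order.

first order (1)

Step 1: The units of k for an nth-order reaction are (concentration)^(1-n)·(time)⁻¹.
Step 2: Here k has units min⁻¹, so the concentration exponent is 0.
Step 3: 1 - n = 0 ⇒ n = 1. The reaction is first order.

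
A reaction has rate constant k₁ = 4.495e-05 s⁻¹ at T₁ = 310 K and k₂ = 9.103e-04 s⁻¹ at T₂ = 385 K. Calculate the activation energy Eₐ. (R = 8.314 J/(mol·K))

39.8 kJ/mol

Step 1: Use the two-temperature Arrhenius form: ln(k₂/k₁) = -Eₐ/R × (1/T₂ - 1/T₁)
Step 2: ln(k₂/k₁) = ln(9.103e-04/4.495e-05) = ln(20.2514) = 3.00822
Step 3: 1/T₂ - 1/T₁ = 1/385 - 1/310 = -6.284039e-04 K⁻¹
Step 4: Eₐ = -R × ln(k₂/k₁) / (1/T₂ - 1/T₁) = -8.314 × 3.00822 / -6.284039e-04
Step 5: Eₐ = 3.9800e+04 J/mol = 39.8 kJ/mol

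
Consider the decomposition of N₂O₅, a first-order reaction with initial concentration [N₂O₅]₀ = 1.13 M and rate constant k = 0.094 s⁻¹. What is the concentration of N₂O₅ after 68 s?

0.001893 M

Step 1: For a first-order reaction: [N₂O₅] = [N₂O₅]₀ × e^(-kt)
Step 2: [N₂O₅] = 1.13 × e^(-0.094 × 68)
Step 3: [N₂O₅] = 1.13 × e^(-6.392)
Step 4: [N₂O₅] = 1.13 × 0.0016749 = 0.001893 M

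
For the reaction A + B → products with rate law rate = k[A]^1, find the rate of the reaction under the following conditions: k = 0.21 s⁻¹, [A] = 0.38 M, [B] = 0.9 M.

0.0798 M/s

Step 1: The rate law is rate = k[A]^1
Step 2: Note that the rate does not depend on [B] (zero order in B).
Step 3: rate = 0.21 × (0.38)^1 = 0.0798 M/s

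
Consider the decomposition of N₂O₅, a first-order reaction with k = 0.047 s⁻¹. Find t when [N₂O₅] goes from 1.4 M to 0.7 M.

14.75 s

Step 1: For first-order: t = ln([N₂O₅]₀/[N₂O₅])/k
Step 2: t = ln(1.4/0.7)/0.047
Step 3: t = ln(2)/0.047
Step 4: t = 0.6931/0.047 = 14.75 s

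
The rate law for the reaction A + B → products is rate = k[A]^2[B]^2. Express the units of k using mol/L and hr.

(mol/L)⁻³·hr⁻¹

Step 1: Overall order = 2 + 2 = 4.
Step 2: rate has units mol/L·hr⁻¹; [A]^2[B]^2 has units (mol/L)^4.
Step 3: k = rate/([A]^2[B]^2), so units of k = (mol/L)^(1-4)·hr⁻¹ = (mol/L)⁻³·hr⁻¹.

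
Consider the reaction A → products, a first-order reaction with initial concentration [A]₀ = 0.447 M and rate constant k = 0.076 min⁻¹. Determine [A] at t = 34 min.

0.03374 M

Step 1: For a first-order reaction: [A] = [A]₀ × e^(-kt)
Step 2: [A] = 0.447 × e^(-0.076 × 34)
Step 3: [A] = 0.447 × e^(-2.584)
Step 4: [A] = 0.447 × 0.0754715 = 0.03374 M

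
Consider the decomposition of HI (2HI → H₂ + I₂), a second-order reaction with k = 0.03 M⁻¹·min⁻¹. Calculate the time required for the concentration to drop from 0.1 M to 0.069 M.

149.8 min

Step 1: For second-order: t = (1/[HI] - 1/[HI]₀)/k
Step 2: t = (1/0.069 - 1/0.1)/0.03
Step 3: t = (14.49 - 10)/0.03
Step 4: t = 4.493/0.03 = 149.8 min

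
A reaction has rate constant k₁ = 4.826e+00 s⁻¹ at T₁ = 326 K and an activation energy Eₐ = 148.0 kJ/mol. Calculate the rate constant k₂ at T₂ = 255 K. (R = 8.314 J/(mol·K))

1.204e-06 s⁻¹

Step 1: Use the two-temperature Arrhenius form: ln(k₂/k₁) = -Eₐ/R × (1/T₂ - 1/T₁)
Step 2: Convert Eₐ to J/mol: 148.0 kJ/mol = 148000 J/mol
Step 3: 1/T₂ - 1/T₁ = 1/255 - 1/326 = 8.540840e-04 K⁻¹
Step 4: ln(k₂/k₁) = -148000/8.314 × 8.540840e-04 = -15.20380
Step 5: k₂ = k₁ × exp(-15.20380) = 4.826e+00 × 2.49502e-07 = 1.204e-06 s⁻¹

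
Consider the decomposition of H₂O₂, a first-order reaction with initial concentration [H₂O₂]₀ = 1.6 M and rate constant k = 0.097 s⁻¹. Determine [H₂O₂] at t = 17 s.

0.3076 M

Step 1: For a first-order reaction: [H₂O₂] = [H₂O₂]₀ × e^(-kt)
Step 2: [H₂O₂] = 1.6 × e^(-0.097 × 17)
Step 3: [H₂O₂] = 1.6 × e^(-1.649)
Step 4: [H₂O₂] = 1.6 × 0.192242 = 0.3076 M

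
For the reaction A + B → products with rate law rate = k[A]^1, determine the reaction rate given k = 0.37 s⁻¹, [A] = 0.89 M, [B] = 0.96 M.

0.3293 M/s

Step 1: The rate law is rate = k[A]^1
Step 2: Note that the rate does not depend on [B] (zero order in B).
Step 3: rate = 0.37 × (0.89)^1 = 0.3293 M/s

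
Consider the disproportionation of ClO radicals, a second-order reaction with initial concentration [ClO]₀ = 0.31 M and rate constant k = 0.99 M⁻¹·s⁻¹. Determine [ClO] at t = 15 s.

0.05532 M

Step 1: For a second-order reaction: 1/[ClO] = 1/[ClO]₀ + kt
Step 2: 1/[ClO] = 1/0.31 + 0.99 × 15
Step 3: 1/[ClO] = 3.226 + 14.85 = 18.08
Step 4: [ClO] = 1/18.08 = 0.05532 M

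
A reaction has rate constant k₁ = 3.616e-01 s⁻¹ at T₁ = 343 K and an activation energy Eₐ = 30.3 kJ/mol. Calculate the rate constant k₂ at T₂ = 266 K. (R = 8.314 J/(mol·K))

1.669e-02 s⁻¹

Step 1: Use the two-temperature Arrhenius form: ln(k₂/k₁) = -Eₐ/R × (1/T₂ - 1/T₁)
Step 2: Convert Eₐ to J/mol: 30.3 kJ/mol = 30300 J/mol
Step 3: 1/T₂ - 1/T₁ = 1/266 - 1/343 = 8.439466e-04 K⁻¹
Step 4: ln(k₂/k₁) = -30300/8.314 × 8.439466e-04 = -3.07573
Step 5: k₂ = k₁ × exp(-3.07573) = 3.616e-01 × 4.61559e-02 = 1.669e-02 s⁻¹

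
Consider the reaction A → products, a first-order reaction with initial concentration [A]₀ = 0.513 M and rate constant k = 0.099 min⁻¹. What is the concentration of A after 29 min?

0.02906 M

Step 1: For a first-order reaction: [A] = [A]₀ × e^(-kt)
Step 2: [A] = 0.513 × e^(-0.099 × 29)
Step 3: [A] = 0.513 × e^(-2.871)
Step 4: [A] = 0.513 × 0.0566423 = 0.02906 M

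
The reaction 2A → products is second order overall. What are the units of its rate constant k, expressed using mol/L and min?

(mol/L)⁻¹·min⁻¹

Step 1: For overall order n, rate = k × (concentration)^n.
Step 2: Rate has units mol/L·min⁻¹; concentration term has units (mol/L)^2.
Step 3: k = rate / (concentration)^n, so units of k = (mol/L)^(1-2)·min⁻¹ = (mol/L)⁻¹·min⁻¹.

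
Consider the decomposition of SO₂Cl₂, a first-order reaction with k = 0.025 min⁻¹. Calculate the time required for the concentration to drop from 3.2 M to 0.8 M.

55.45 min

Step 1: For first-order: t = ln([SO₂Cl₂]₀/[SO₂Cl₂])/k
Step 2: t = ln(3.2/0.8)/0.025
Step 3: t = ln(4)/0.025
Step 4: t = 1.386/0.025 = 55.45 min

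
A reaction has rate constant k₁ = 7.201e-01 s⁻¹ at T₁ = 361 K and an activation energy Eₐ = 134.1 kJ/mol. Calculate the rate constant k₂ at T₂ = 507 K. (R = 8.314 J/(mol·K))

2.787e+05 s⁻¹

Step 1: Use the two-temperature Arrhenius form: ln(k₂/k₁) = -Eₐ/R × (1/T₂ - 1/T₁)
Step 2: Convert Eₐ to J/mol: 134.1 kJ/mol = 134100 J/mol
Step 3: 1/T₂ - 1/T₁ = 1/507 - 1/361 = -7.976965e-04 K⁻¹
Step 4: ln(k₂/k₁) = -134100/8.314 × -7.976965e-04 = 12.86638
Step 5: k₂ = k₁ × exp(12.86638) = 7.201e-01 × 3.87077e+05 = 2.787e+05 s⁻¹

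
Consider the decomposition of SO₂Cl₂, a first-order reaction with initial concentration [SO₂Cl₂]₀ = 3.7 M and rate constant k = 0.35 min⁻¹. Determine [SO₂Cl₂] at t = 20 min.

0.003374 M

Step 1: For a first-order reaction: [SO₂Cl₂] = [SO₂Cl₂]₀ × e^(-kt)
Step 2: [SO₂Cl₂] = 3.7 × e^(-0.35 × 20)
Step 3: [SO₂Cl₂] = 3.7 × e^(-7)
Step 4: [SO₂Cl₂] = 3.7 × 0.000911882 = 0.003374 M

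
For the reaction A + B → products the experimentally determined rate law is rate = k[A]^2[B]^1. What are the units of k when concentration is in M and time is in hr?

M⁻²·hr⁻¹

Step 1: Overall order = 2 + 1 = 3.
Step 2: rate has units M·hr⁻¹; [A]^2[B]^1 has units M^3.
Step 3: k = rate/([A]^2[B]^1), so units of k = M^(1-3)·hr⁻¹ = M⁻²·hr⁻¹.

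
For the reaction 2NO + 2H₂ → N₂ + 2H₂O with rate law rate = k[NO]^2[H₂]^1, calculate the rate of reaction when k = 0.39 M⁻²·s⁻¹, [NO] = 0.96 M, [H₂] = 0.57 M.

0.2049 M/s

Step 1: The rate law is rate = k[NO]^2[H₂]^1
Step 2: Substitute: rate = 0.39 × (0.96)^2 × (0.57)^1
Step 3: rate = 0.39 × 0.9216 × 0.57 = 0.204872 M/s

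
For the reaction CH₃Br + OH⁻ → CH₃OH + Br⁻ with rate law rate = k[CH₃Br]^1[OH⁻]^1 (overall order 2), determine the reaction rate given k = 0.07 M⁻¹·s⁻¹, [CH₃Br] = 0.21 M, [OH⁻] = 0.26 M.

0.003822 M/s

Step 1: The rate law is rate = k[CH₃Br]^1[OH⁻]^1, overall order = 1+1 = 2
Step 2: Substitute values: rate = 0.07 × (0.21)^1 × (0.26)^1
Step 3: rate = 0.07 × 0.21 × 0.26 = 0.003822 M/s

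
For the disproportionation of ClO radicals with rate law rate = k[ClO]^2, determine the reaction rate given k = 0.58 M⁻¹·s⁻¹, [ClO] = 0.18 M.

0.01879 M/s

Step 1: Identify the rate law: rate = k[ClO]^2
Step 2: Substitute values: rate = 0.58 × (0.18)^2
Step 3: Calculate: rate = 0.58 × 0.0324 = 0.018792 M/s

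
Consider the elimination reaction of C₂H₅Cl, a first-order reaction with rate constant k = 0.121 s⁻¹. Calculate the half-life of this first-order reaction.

5.728 s

Step 1: For a first-order reaction, t₁/₂ = ln(2)/k
Step 2: t₁/₂ = ln(2)/0.121
Step 3: t₁/₂ = 0.6931/0.121 = 5.728 s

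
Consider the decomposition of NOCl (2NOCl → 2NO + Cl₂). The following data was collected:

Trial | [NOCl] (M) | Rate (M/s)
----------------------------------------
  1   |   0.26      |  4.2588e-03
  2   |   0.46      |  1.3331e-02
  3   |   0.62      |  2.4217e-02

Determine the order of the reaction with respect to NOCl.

second order (2)

Step 1: Compare trials to find order n where rate₂/rate₁ = ([NOCl]₂/[NOCl]₁)^n
Step 2: rate₂/rate₁ = 1.3331e-02/4.2588e-03 = 3.13
Step 3: [NOCl]₂/[NOCl]₁ = 0.46/0.26 = 1.769
Step 4: n = ln(3.13)/ln(1.769) = 2.00 ≈ 2
Step 5: The reaction is second order in NOCl.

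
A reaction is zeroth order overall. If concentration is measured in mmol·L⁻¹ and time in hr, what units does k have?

mmol·L⁻¹·hr⁻¹

Step 1: For overall order n, rate = k × (concentration)^n.
Step 2: Rate has units mmol·L⁻¹·hr⁻¹; concentration term has units (mmol·L⁻¹)^0.
Step 3: k = rate / (concentration)^n, so units of k = (mmol·L⁻¹)^(1-0)·hr⁻¹ = mmol·L⁻¹·hr⁻¹.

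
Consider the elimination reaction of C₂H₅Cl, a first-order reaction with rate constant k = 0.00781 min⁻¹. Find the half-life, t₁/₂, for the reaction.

88.75 min

Step 1: For a first-order reaction, t₁/₂ = ln(2)/k
Step 2: t₁/₂ = ln(2)/0.00781
Step 3: t₁/₂ = 0.6931/0.00781 = 88.75 min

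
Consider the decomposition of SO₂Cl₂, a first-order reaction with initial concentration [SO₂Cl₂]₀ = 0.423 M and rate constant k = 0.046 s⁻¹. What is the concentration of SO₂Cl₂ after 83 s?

0.009294 M

Step 1: For a first-order reaction: [SO₂Cl₂] = [SO₂Cl₂]₀ × e^(-kt)
Step 2: [SO₂Cl₂] = 0.423 × e^(-0.046 × 83)
Step 3: [SO₂Cl₂] = 0.423 × e^(-3.818)
Step 4: [SO₂Cl₂] = 0.423 × 0.0219717 = 0.009294 M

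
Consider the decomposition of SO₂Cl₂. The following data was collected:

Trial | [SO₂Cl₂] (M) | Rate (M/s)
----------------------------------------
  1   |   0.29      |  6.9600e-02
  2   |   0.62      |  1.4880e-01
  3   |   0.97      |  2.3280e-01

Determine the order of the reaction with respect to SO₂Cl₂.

first order (1)

Step 1: Compare trials to find order n where rate₂/rate₁ = ([SO₂Cl₂]₂/[SO₂Cl₂]₁)^n
Step 2: rate₂/rate₁ = 1.4880e-01/6.9600e-02 = 2.138
Step 3: [SO₂Cl₂]₂/[SO₂Cl₂]₁ = 0.62/0.29 = 2.138
Step 4: n = ln(2.138)/ln(2.138) = 1.00 ≈ 1
Step 5: The reaction is first order in SO₂Cl₂.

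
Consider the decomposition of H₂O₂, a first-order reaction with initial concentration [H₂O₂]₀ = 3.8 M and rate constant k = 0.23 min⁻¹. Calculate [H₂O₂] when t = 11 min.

0.3027 M

Step 1: For a first-order reaction: [H₂O₂] = [H₂O₂]₀ × e^(-kt)
Step 2: [H₂O₂] = 3.8 × e^(-0.23 × 11)
Step 3: [H₂O₂] = 3.8 × e^(-2.53)
Step 4: [H₂O₂] = 3.8 × 0.079659 = 0.3027 M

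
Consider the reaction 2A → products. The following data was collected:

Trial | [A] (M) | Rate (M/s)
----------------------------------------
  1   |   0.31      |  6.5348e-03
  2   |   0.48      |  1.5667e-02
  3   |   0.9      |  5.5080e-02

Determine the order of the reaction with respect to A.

second order (2)

Step 1: Compare trials to find order n where rate₂/rate₁ = ([A]₂/[A]₁)^n
Step 2: rate₂/rate₁ = 1.5667e-02/6.5348e-03 = 2.398
Step 3: [A]₂/[A]₁ = 0.48/0.31 = 1.548
Step 4: n = ln(2.398)/ln(1.548) = 2.00 ≈ 2
Step 5: The reaction is second order in A.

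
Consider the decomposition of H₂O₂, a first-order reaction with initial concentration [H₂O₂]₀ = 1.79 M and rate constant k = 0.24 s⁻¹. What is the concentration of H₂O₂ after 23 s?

0.00717 M

Step 1: For a first-order reaction: [H₂O₂] = [H₂O₂]₀ × e^(-kt)
Step 2: [H₂O₂] = 1.79 × e^(-0.24 × 23)
Step 3: [H₂O₂] = 1.79 × e^(-5.52)
Step 4: [H₂O₂] = 1.79 × 0.00400585 = 0.00717 M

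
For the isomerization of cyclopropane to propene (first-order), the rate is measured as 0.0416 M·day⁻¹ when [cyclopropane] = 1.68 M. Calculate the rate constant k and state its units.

0.02476 day⁻¹

Step 1: rate = k[cyclopropane]^1, so k = rate / [cyclopropane]^1.
Step 2: k = 0.0416 / (1.68)^1 = 0.0416 / 1.68.
Step 3: k = 0.02476 day⁻¹.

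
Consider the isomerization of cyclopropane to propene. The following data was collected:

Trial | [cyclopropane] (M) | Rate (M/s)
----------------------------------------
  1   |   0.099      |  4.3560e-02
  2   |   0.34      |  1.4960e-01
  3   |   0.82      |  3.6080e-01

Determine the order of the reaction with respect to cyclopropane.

first order (1)

Step 1: Compare trials to find order n where rate₂/rate₁ = ([cyclopropane]₂/[cyclopropane]₁)^n
Step 2: rate₂/rate₁ = 1.4960e-01/4.3560e-02 = 3.434
Step 3: [cyclopropane]₂/[cyclopropane]₁ = 0.34/0.099 = 3.434
Step 4: n = ln(3.434)/ln(3.434) = 1.00 ≈ 1
Step 5: The reaction is first order in cyclopropane.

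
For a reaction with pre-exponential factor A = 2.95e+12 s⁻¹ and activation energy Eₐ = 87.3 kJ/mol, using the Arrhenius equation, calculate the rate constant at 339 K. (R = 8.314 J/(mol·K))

1.04e-01 s⁻¹

Step 1: Use the Arrhenius equation: k = A × exp(-Eₐ/RT)
Step 2: Convert Eₐ to J/mol: 87.3 kJ/mol = 87300 J/mol
Step 3: Calculate the exponent: -Eₐ/(RT) = -87300/(8.314 × 339) = -30.97452
Step 4: k = 2.95e+12 × exp(-30.97452)
Step 5: k = 2.95e+12 × 3.53132e-14 = 1.0417e-01 s⁻¹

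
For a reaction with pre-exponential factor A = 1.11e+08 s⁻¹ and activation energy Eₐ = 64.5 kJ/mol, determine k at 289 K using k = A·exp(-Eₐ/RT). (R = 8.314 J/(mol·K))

2.44e-04 s⁻¹

Step 1: Use the Arrhenius equation: k = A × exp(-Eₐ/RT)
Step 2: Convert Eₐ to J/mol: 64.5 kJ/mol = 64500 J/mol
Step 3: Calculate the exponent: -Eₐ/(RT) = -64500/(8.314 × 289) = -26.84429
Step 4: k = 1.11e+08 × exp(-26.84429)
Step 5: k = 1.11e+08 × 2.19621e-12 = 2.4378e-04 s⁻¹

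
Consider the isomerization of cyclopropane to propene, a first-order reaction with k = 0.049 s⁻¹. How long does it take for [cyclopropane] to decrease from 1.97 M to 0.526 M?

26.95 s

Step 1: For first-order: t = ln([cyclopropane]₀/[cyclopropane])/k
Step 2: t = ln(1.97/0.526)/0.049
Step 3: t = ln(3.745)/0.049
Step 4: t = 1.32/0.049 = 26.95 s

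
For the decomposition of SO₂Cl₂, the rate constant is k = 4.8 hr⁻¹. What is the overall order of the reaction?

first order (1)

Step 1: The units of k for an nth-order reaction are (concentration)^(1-n)·(time)⁻¹.
Step 2: Here k has units hr⁻¹, so the concentration exponent is 0.
Step 3: 1 - n = 0 ⇒ n = 1. The reaction is first order.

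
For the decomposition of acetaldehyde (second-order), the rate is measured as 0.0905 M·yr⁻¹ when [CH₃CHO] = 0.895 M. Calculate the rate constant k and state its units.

0.113 M⁻¹·yr⁻¹

Step 1: rate = k[CH₃CHO]^2, so k = rate / [CH₃CHO]^2.
Step 2: k = 0.0905 / (0.895)^2 = 0.0905 / 0.801.
Step 3: k = 0.113 M⁻¹·yr⁻¹.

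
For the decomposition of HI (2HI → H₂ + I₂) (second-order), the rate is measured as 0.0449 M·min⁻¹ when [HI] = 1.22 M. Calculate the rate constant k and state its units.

0.03017 M⁻¹·min⁻¹

Step 1: rate = k[HI]^2, so k = rate / [HI]^2.
Step 2: k = 0.0449 / (1.22)^2 = 0.0449 / 1.488.
Step 3: k = 0.03017 M⁻¹·min⁻¹.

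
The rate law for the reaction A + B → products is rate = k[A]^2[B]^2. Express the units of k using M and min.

M⁻³·min⁻¹

Step 1: Overall order = 2 + 2 = 4.
Step 2: rate has units M·min⁻¹; [A]^2[B]^2 has units M^4.
Step 3: k = rate/([A]^2[B]^2), so units of k = M^(1-4)·min⁻¹ = M⁻³·min⁻¹.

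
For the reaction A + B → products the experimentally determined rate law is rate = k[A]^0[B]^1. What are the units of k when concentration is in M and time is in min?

min⁻¹

Step 1: Overall order = 0 + 1 = 1.
Step 2: rate has units M·min⁻¹; [A]^0[B]^1 has units M^1.
Step 3: k = rate/([A]^0[B]^1), so units of k = M^(1-1)·min⁻¹ = min⁻¹.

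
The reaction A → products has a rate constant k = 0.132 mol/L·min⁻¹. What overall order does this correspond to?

zeroth order (0)

Step 1: The units of k for an nth-order reaction are (concentration)^(1-n)·(time)⁻¹.
Step 2: Here k has units mol/L·min⁻¹, so the concentration exponent is 1.
Step 3: 1 - n = 1 ⇒ n = 0. The reaction is zeroth order.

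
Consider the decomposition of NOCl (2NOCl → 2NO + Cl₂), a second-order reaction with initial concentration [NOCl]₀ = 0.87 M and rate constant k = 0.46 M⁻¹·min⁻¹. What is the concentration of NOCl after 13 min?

0.1403 M

Step 1: For a second-order reaction: 1/[NOCl] = 1/[NOCl]₀ + kt
Step 2: 1/[NOCl] = 1/0.87 + 0.46 × 13
Step 3: 1/[NOCl] = 1.149 + 5.98 = 7.129
Step 4: [NOCl] = 1/7.129 = 0.1403 M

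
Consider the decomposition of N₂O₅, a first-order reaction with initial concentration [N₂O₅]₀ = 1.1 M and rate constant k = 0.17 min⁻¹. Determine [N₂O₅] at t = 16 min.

0.07246 M

Step 1: For a first-order reaction: [N₂O₅] = [N₂O₅]₀ × e^(-kt)
Step 2: [N₂O₅] = 1.1 × e^(-0.17 × 16)
Step 3: [N₂O₅] = 1.1 × e^(-2.72)
Step 4: [N₂O₅] = 1.1 × 0.0658748 = 0.07246 M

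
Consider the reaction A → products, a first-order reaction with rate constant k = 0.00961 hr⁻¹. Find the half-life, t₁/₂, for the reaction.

72.13 hr

Step 1: For a first-order reaction, t₁/₂ = ln(2)/k
Step 2: t₁/₂ = ln(2)/0.00961
Step 3: t₁/₂ = 0.6931/0.00961 = 72.13 hr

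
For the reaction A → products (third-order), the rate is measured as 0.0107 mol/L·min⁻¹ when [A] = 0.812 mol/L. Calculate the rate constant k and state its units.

0.01999 (mol/L)⁻²·min⁻¹

Step 1: rate = k[A]^3, so k = rate / [A]^3.
Step 2: k = 0.0107 / (0.812)^3 = 0.0107 / 0.5354.
Step 3: k = 0.01999 (mol/L)⁻²·min⁻¹.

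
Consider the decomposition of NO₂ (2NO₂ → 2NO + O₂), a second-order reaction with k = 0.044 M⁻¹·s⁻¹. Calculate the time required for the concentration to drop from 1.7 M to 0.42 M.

40.74 s

Step 1: For second-order: t = (1/[NO₂] - 1/[NO₂]₀)/k
Step 2: t = (1/0.42 - 1/1.7)/0.044
Step 3: t = (2.381 - 0.5882)/0.044
Step 4: t = 1.793/0.044 = 40.74 s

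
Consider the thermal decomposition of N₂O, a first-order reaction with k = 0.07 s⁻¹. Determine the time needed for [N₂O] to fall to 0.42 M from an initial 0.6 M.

5.095 s

Step 1: For first-order: t = ln([N₂O]₀/[N₂O])/k
Step 2: t = ln(0.6/0.42)/0.07
Step 3: t = ln(1.429)/0.07
Step 4: t = 0.3567/0.07 = 5.095 s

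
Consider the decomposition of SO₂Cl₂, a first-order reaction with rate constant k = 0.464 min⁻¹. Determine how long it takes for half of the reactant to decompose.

1.494 min

Step 1: For a first-order reaction, t₁/₂ = ln(2)/k
Step 2: t₁/₂ = ln(2)/0.464
Step 3: t₁/₂ = 0.6931/0.464 = 1.494 min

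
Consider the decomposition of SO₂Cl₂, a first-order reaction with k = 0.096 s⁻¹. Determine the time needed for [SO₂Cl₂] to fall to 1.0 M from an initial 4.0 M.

14.44 s

Step 1: For first-order: t = ln([SO₂Cl₂]₀/[SO₂Cl₂])/k
Step 2: t = ln(4.0/1.0)/0.096
Step 3: t = ln(4)/0.096
Step 4: t = 1.386/0.096 = 14.44 s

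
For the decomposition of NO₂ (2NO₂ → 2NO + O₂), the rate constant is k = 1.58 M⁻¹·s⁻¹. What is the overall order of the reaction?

second order (2)

Step 1: The units of k for an nth-order reaction are (concentration)^(1-n)·(time)⁻¹.
Step 2: Here k has units M⁻¹·s⁻¹, so the concentration exponent is -1.
Step 3: 1 - n = -1 ⇒ n = 2. The reaction is second order.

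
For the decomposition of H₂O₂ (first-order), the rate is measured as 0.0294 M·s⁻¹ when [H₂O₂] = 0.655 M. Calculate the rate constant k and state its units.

0.04489 s⁻¹

Step 1: rate = k[H₂O₂]^1, so k = rate / [H₂O₂]^1.
Step 2: k = 0.0294 / (0.655)^1 = 0.0294 / 0.655.
Step 3: k = 0.04489 s⁻¹.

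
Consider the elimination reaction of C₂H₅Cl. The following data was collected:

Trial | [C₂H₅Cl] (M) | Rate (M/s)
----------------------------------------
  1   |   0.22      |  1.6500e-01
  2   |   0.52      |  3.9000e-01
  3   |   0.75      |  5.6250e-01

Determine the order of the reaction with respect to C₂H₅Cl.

first order (1)

Step 1: Compare trials to find order n where rate₂/rate₁ = ([C₂H₅Cl]₂/[C₂H₅Cl]₁)^n
Step 2: rate₂/rate₁ = 3.9000e-01/1.6500e-01 = 2.364
Step 3: [C₂H₅Cl]₂/[C₂H₅Cl]₁ = 0.52/0.22 = 2.364
Step 4: n = ln(2.364)/ln(2.364) = 1.00 ≈ 1
Step 5: The reaction is first order in C₂H₅Cl.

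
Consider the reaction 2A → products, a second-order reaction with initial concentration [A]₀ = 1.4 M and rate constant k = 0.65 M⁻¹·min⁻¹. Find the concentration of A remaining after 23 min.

0.06384 M

Step 1: For a second-order reaction: 1/[A] = 1/[A]₀ + kt
Step 2: 1/[A] = 1/1.4 + 0.65 × 23
Step 3: 1/[A] = 0.7143 + 14.95 = 15.66
Step 4: [A] = 1/15.66 = 0.06384 M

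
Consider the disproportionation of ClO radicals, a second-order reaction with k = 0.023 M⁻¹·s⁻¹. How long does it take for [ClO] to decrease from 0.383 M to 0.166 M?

148.4 s

Step 1: For second-order: t = (1/[ClO] - 1/[ClO]₀)/k
Step 2: t = (1/0.166 - 1/0.383)/0.023
Step 3: t = (6.024 - 2.611)/0.023
Step 4: t = 3.413/0.023 = 148.4 s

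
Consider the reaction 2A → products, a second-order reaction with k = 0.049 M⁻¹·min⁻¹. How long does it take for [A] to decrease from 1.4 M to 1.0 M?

5.831 min

Step 1: For second-order: t = (1/[A] - 1/[A]₀)/k
Step 2: t = (1/1.0 - 1/1.4)/0.049
Step 3: t = (1 - 0.7143)/0.049
Step 4: t = 0.2857/0.049 = 5.831 min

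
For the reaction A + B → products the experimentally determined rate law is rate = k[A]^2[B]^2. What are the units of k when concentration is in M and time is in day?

M⁻³·day⁻¹

Step 1: Overall order = 2 + 2 = 4.
Step 2: rate has units M·day⁻¹; [A]^2[B]^2 has units M^4.
Step 3: k = rate/([A]^2[B]^2), so units of k = M^(1-4)·day⁻¹ = M⁻³·day⁻¹.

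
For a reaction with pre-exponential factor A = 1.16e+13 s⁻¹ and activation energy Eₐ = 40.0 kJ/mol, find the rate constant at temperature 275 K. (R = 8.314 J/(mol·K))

2.93e+05 s⁻¹

Step 1: Use the Arrhenius equation: k = A × exp(-Eₐ/RT)
Step 2: Convert Eₐ to J/mol: 40.0 kJ/mol = 40000 J/mol
Step 3: Calculate the exponent: -Eₐ/(RT) = -40000/(8.314 × 275) = -17.49513
Step 4: k = 1.16e+13 × exp(-17.49513)
Step 5: k = 1.16e+13 × 2.52326e-08 = 2.9270e+05 s⁻¹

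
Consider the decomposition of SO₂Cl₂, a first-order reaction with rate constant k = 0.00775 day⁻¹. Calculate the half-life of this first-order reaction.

89.44 day

Step 1: For a first-order reaction, t₁/₂ = ln(2)/k
Step 2: t₁/₂ = ln(2)/0.00775
Step 3: t₁/₂ = 0.6931/0.00775 = 89.44 day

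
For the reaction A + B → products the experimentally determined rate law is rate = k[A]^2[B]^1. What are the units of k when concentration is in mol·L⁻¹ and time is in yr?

(mol·L⁻¹)⁻²·yr⁻¹

Step 1: Overall order = 2 + 1 = 3.
Step 2: rate has units mol·L⁻¹·yr⁻¹; [A]^2[B]^1 has units (mol·L⁻¹)^3.
Step 3: k = rate/([A]^2[B]^1), so units of k = (mol·L⁻¹)^(1-3)·yr⁻¹ = (mol·L⁻¹)⁻²·yr⁻¹.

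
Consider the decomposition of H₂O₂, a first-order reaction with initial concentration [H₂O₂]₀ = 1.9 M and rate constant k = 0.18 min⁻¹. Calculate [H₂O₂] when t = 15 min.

0.1277 M

Step 1: For a first-order reaction: [H₂O₂] = [H₂O₂]₀ × e^(-kt)
Step 2: [H₂O₂] = 1.9 × e^(-0.18 × 15)
Step 3: [H₂O₂] = 1.9 × e^(-2.7)
Step 4: [H₂O₂] = 1.9 × 0.0672055 = 0.1277 M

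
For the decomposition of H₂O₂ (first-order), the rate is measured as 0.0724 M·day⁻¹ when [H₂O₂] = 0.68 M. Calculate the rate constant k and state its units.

0.1065 day⁻¹

Step 1: rate = k[H₂O₂]^1, so k = rate / [H₂O₂]^1.
Step 2: k = 0.0724 / (0.68)^1 = 0.0724 / 0.68.
Step 3: k = 0.1065 day⁻¹.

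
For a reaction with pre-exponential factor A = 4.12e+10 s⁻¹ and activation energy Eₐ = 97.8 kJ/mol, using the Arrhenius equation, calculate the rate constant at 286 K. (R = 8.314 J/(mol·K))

5.65e-08 s⁻¹

Step 1: Use the Arrhenius equation: k = A × exp(-Eₐ/RT)
Step 2: Convert Eₐ to J/mol: 97.8 kJ/mol = 97800 J/mol
Step 3: Calculate the exponent: -Eₐ/(RT) = -97800/(8.314 × 286) = -41.13039
Step 4: k = 4.12e+10 × exp(-41.13039)
Step 5: k = 4.12e+10 × 1.37182e-18 = 5.6519e-08 s⁻¹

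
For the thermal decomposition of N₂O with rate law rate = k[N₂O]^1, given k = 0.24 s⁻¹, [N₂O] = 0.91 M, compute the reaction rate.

0.2184 M/s

Step 1: Identify the rate law: rate = k[N₂O]^1
Step 2: Substitute values: rate = 0.24 × (0.91)^1
Step 3: Calculate: rate = 0.24 × 0.91 = 0.2184 M/s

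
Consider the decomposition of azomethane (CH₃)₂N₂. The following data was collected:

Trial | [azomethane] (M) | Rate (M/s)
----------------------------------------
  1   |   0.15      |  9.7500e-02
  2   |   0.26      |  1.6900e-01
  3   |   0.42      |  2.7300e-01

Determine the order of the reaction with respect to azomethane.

first order (1)

Step 1: Compare trials to find order n where rate₂/rate₁ = ([azomethane]₂/[azomethane]₁)^n
Step 2: rate₂/rate₁ = 1.6900e-01/9.7500e-02 = 1.733
Step 3: [azomethane]₂/[azomethane]₁ = 0.26/0.15 = 1.733
Step 4: n = ln(1.733)/ln(1.733) = 1.00 ≈ 1
Step 5: The reaction is first order in azomethane.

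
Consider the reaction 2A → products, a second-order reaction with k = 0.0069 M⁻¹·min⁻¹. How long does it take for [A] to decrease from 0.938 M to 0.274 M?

374.4 min

Step 1: For second-order: t = (1/[A] - 1/[A]₀)/k
Step 2: t = (1/0.274 - 1/0.938)/0.0069
Step 3: t = (3.65 - 1.066)/0.0069
Step 4: t = 2.584/0.0069 = 374.4 min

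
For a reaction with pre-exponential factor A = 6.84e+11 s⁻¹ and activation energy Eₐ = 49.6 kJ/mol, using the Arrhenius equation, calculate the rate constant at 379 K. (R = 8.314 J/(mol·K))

9.97e+04 s⁻¹

Step 1: Use the Arrhenius equation: k = A × exp(-Eₐ/RT)
Step 2: Convert Eₐ to J/mol: 49.6 kJ/mol = 49600 J/mol
Step 3: Calculate the exponent: -Eₐ/(RT) = -49600/(8.314 × 379) = -15.74100
Step 4: k = 6.84e+11 × exp(-15.74100)
Step 5: k = 6.84e+11 × 1.45804e-07 = 9.9730e+04 s⁻¹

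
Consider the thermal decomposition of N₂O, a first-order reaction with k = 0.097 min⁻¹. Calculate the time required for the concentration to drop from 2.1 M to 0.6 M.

12.92 min

Step 1: For first-order: t = ln([N₂O]₀/[N₂O])/k
Step 2: t = ln(2.1/0.6)/0.097
Step 3: t = ln(3.5)/0.097
Step 4: t = 1.253/0.097 = 12.92 min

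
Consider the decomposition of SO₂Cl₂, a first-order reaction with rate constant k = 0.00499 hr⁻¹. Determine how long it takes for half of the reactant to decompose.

138.9 hr

Step 1: For a first-order reaction, t₁/₂ = ln(2)/k
Step 2: t₁/₂ = ln(2)/0.00499
Step 3: t₁/₂ = 0.6931/0.00499 = 138.9 hr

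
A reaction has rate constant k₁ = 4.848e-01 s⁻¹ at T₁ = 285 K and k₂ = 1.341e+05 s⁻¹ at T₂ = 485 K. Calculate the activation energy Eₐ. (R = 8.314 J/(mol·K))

72.0 kJ/mol

Step 1: Use the two-temperature Arrhenius form: ln(k₂/k₁) = -Eₐ/R × (1/T₂ - 1/T₁)
Step 2: ln(k₂/k₁) = ln(1.341e+05/4.848e-01) = ln(276609) = 12.5304
Step 3: 1/T₂ - 1/T₁ = 1/485 - 1/285 = -1.446916e-03 K⁻¹
Step 4: Eₐ = -R × ln(k₂/k₁) / (1/T₂ - 1/T₁) = -8.314 × 12.5304 / -1.446916e-03
Step 5: Eₐ = 7.2000e+04 J/mol = 72.0 kJ/mol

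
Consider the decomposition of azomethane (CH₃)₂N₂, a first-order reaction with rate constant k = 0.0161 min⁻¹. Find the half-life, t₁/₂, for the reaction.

43.05 min

Step 1: For a first-order reaction, t₁/₂ = ln(2)/k
Step 2: t₁/₂ = ln(2)/0.0161
Step 3: t₁/₂ = 0.6931/0.0161 = 43.05 min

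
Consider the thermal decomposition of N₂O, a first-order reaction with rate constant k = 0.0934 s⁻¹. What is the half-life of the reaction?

7.421 s

Step 1: For a first-order reaction, t₁/₂ = ln(2)/k
Step 2: t₁/₂ = ln(2)/0.0934
Step 3: t₁/₂ = 0.6931/0.0934 = 7.421 s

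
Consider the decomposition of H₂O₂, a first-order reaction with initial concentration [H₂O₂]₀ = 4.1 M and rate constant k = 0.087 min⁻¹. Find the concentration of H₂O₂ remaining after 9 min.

1.874 M

Step 1: For a first-order reaction: [H₂O₂] = [H₂O₂]₀ × e^(-kt)
Step 2: [H₂O₂] = 4.1 × e^(-0.087 × 9)
Step 3: [H₂O₂] = 4.1 × e^(-0.783)
Step 4: [H₂O₂] = 4.1 × 0.457033 = 1.874 M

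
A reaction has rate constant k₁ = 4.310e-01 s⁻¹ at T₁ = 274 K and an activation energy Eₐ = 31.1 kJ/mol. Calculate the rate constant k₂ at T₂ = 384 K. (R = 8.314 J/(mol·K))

2.152e+01 s⁻¹

Step 1: Use the two-temperature Arrhenius form: ln(k₂/k₁) = -Eₐ/R × (1/T₂ - 1/T₁)
Step 2: Convert Eₐ to J/mol: 31.1 kJ/mol = 31100 J/mol
Step 3: 1/T₂ - 1/T₁ = 1/384 - 1/274 = -1.045468e-03 K⁻¹
Step 4: ln(k₂/k₁) = -31100/8.314 × -1.045468e-03 = 3.91076
Step 5: k₂ = k₁ × exp(3.91076) = 4.310e-01 × 4.99369e+01 = 2.152e+01 s⁻¹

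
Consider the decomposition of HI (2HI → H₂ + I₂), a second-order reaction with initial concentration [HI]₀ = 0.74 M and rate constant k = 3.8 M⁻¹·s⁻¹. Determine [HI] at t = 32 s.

0.008133 M

Step 1: For a second-order reaction: 1/[HI] = 1/[HI]₀ + kt
Step 2: 1/[HI] = 1/0.74 + 3.8 × 32
Step 3: 1/[HI] = 1.351 + 121.6 = 123
Step 4: [HI] = 1/123 = 0.008133 M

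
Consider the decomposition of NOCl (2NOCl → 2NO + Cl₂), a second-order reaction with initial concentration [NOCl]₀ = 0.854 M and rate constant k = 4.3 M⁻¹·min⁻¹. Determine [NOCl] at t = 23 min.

0.009993 M

Step 1: For a second-order reaction: 1/[NOCl] = 1/[NOCl]₀ + kt
Step 2: 1/[NOCl] = 1/0.854 + 4.3 × 23
Step 3: 1/[NOCl] = 1.171 + 98.9 = 100.1
Step 4: [NOCl] = 1/100.1 = 0.009993 M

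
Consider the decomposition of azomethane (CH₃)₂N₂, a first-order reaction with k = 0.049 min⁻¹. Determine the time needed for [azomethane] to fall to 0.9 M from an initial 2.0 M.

16.3 min

Step 1: For first-order: t = ln([azomethane]₀/[azomethane])/k
Step 2: t = ln(2.0/0.9)/0.049
Step 3: t = ln(2.222)/0.049
Step 4: t = 0.7985/0.049 = 16.3 min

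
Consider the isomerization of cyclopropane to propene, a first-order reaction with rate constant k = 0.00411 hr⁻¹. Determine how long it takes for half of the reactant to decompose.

168.6 hr

Step 1: For a first-order reaction, t₁/₂ = ln(2)/k
Step 2: t₁/₂ = ln(2)/0.00411
Step 3: t₁/₂ = 0.6931/0.00411 = 168.6 hr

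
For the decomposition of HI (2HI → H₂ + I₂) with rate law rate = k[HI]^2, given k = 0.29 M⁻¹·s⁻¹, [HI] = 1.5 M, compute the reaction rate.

0.6525 M/s

Step 1: Identify the rate law: rate = k[HI]^2
Step 2: Substitute values: rate = 0.29 × (1.5)^2
Step 3: Calculate: rate = 0.29 × 2.25 = 0.6525 M/s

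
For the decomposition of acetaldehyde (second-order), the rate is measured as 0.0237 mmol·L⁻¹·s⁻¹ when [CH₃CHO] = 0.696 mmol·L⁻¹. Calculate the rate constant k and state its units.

0.04892 (mmol·L⁻¹)⁻¹·s⁻¹

Step 1: rate = k[CH₃CHO]^2, so k = rate / [CH₃CHO]^2.
Step 2: k = 0.0237 / (0.696)^2 = 0.0237 / 0.4844.
Step 3: k = 0.04892 (mmol·L⁻¹)⁻¹·s⁻¹.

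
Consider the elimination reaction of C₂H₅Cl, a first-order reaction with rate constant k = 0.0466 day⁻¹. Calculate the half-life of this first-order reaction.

14.87 day

Step 1: For a first-order reaction, t₁/₂ = ln(2)/k
Step 2: t₁/₂ = ln(2)/0.0466
Step 3: t₁/₂ = 0.6931/0.0466 = 14.87 day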